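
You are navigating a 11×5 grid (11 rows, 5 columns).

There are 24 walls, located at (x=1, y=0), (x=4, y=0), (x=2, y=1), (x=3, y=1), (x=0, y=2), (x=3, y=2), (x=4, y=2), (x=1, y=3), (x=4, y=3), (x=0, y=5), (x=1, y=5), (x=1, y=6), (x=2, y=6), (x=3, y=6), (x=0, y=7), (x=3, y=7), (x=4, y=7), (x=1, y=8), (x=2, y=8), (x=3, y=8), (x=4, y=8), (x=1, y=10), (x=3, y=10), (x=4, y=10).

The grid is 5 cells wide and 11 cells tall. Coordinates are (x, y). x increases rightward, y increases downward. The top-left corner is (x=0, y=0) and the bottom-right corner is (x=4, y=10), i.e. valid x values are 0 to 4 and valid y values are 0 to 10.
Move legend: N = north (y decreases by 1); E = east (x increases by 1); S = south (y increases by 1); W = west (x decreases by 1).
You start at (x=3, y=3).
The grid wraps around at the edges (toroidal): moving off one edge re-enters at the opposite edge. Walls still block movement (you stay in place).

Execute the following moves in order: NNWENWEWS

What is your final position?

Start: (x=3, y=3)
  N (north): blocked, stay at (x=3, y=3)
  N (north): blocked, stay at (x=3, y=3)
  W (west): (x=3, y=3) -> (x=2, y=3)
  E (east): (x=2, y=3) -> (x=3, y=3)
  N (north): blocked, stay at (x=3, y=3)
  W (west): (x=3, y=3) -> (x=2, y=3)
  E (east): (x=2, y=3) -> (x=3, y=3)
  W (west): (x=3, y=3) -> (x=2, y=3)
  S (south): (x=2, y=3) -> (x=2, y=4)
Final: (x=2, y=4)

Answer: Final position: (x=2, y=4)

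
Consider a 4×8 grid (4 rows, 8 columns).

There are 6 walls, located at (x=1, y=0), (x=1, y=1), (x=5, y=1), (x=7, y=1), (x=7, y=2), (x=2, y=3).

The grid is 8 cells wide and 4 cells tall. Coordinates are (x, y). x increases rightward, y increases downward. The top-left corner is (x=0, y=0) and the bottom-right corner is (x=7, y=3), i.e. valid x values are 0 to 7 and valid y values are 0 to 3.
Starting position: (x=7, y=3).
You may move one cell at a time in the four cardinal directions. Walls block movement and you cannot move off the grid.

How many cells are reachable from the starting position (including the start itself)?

Answer: Reachable cells: 26

Derivation:
BFS flood-fill from (x=7, y=3):
  Distance 0: (x=7, y=3)
  Distance 1: (x=6, y=3)
  Distance 2: (x=6, y=2), (x=5, y=3)
  Distance 3: (x=6, y=1), (x=5, y=2), (x=4, y=3)
  Distance 4: (x=6, y=0), (x=4, y=2), (x=3, y=3)
  Distance 5: (x=5, y=0), (x=7, y=0), (x=4, y=1), (x=3, y=2)
  Distance 6: (x=4, y=0), (x=3, y=1), (x=2, y=2)
  Distance 7: (x=3, y=0), (x=2, y=1), (x=1, y=2)
  Distance 8: (x=2, y=0), (x=0, y=2), (x=1, y=3)
  Distance 9: (x=0, y=1), (x=0, y=3)
  Distance 10: (x=0, y=0)
Total reachable: 26 (grid has 26 open cells total)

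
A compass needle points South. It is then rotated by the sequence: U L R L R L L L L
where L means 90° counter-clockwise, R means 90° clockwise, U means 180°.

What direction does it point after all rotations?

Answer: Final heading: North

Derivation:
Start: South
  U (U-turn (180°)) -> North
  L (left (90° counter-clockwise)) -> West
  R (right (90° clockwise)) -> North
  L (left (90° counter-clockwise)) -> West
  R (right (90° clockwise)) -> North
  L (left (90° counter-clockwise)) -> West
  L (left (90° counter-clockwise)) -> South
  L (left (90° counter-clockwise)) -> East
  L (left (90° counter-clockwise)) -> North
Final: North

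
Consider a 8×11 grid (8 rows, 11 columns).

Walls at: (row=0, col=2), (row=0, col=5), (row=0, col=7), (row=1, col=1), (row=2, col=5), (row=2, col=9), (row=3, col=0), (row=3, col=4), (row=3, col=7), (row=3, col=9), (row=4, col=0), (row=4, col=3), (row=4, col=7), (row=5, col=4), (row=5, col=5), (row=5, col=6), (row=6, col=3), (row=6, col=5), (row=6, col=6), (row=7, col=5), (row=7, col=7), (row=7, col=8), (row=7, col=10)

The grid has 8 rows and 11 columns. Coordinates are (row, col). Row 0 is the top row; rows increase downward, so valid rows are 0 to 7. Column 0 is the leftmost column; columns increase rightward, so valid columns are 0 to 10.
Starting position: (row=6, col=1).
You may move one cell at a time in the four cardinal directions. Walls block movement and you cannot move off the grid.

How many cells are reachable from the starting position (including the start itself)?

Answer: Reachable cells: 64

Derivation:
BFS flood-fill from (row=6, col=1):
  Distance 0: (row=6, col=1)
  Distance 1: (row=5, col=1), (row=6, col=0), (row=6, col=2), (row=7, col=1)
  Distance 2: (row=4, col=1), (row=5, col=0), (row=5, col=2), (row=7, col=0), (row=7, col=2)
  Distance 3: (row=3, col=1), (row=4, col=2), (row=5, col=3), (row=7, col=3)
  Distance 4: (row=2, col=1), (row=3, col=2), (row=7, col=4)
  Distance 5: (row=2, col=0), (row=2, col=2), (row=3, col=3), (row=6, col=4)
  Distance 6: (row=1, col=0), (row=1, col=2), (row=2, col=3)
  Distance 7: (row=0, col=0), (row=1, col=3), (row=2, col=4)
  Distance 8: (row=0, col=1), (row=0, col=3), (row=1, col=4)
  Distance 9: (row=0, col=4), (row=1, col=5)
  Distance 10: (row=1, col=6)
  Distance 11: (row=0, col=6), (row=1, col=7), (row=2, col=6)
  Distance 12: (row=1, col=8), (row=2, col=7), (row=3, col=6)
  Distance 13: (row=0, col=8), (row=1, col=9), (row=2, col=8), (row=3, col=5), (row=4, col=6)
  Distance 14: (row=0, col=9), (row=1, col=10), (row=3, col=8), (row=4, col=5)
  Distance 15: (row=0, col=10), (row=2, col=10), (row=4, col=4), (row=4, col=8)
  Distance 16: (row=3, col=10), (row=4, col=9), (row=5, col=8)
  Distance 17: (row=4, col=10), (row=5, col=7), (row=5, col=9), (row=6, col=8)
  Distance 18: (row=5, col=10), (row=6, col=7), (row=6, col=9)
  Distance 19: (row=6, col=10), (row=7, col=9)
Total reachable: 64 (grid has 65 open cells total)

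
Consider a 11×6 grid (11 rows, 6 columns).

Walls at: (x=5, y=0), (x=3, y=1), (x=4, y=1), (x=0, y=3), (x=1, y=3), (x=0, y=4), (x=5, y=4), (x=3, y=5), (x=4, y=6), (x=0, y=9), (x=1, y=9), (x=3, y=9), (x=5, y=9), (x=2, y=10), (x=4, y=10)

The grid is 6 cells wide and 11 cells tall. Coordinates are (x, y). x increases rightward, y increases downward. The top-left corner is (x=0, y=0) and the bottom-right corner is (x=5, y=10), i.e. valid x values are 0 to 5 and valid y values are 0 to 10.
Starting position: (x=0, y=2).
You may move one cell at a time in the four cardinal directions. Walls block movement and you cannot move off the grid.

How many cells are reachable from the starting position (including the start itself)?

BFS flood-fill from (x=0, y=2):
  Distance 0: (x=0, y=2)
  Distance 1: (x=0, y=1), (x=1, y=2)
  Distance 2: (x=0, y=0), (x=1, y=1), (x=2, y=2)
  Distance 3: (x=1, y=0), (x=2, y=1), (x=3, y=2), (x=2, y=3)
  Distance 4: (x=2, y=0), (x=4, y=2), (x=3, y=3), (x=2, y=4)
  Distance 5: (x=3, y=0), (x=5, y=2), (x=4, y=3), (x=1, y=4), (x=3, y=4), (x=2, y=5)
  Distance 6: (x=4, y=0), (x=5, y=1), (x=5, y=3), (x=4, y=4), (x=1, y=5), (x=2, y=6)
  Distance 7: (x=0, y=5), (x=4, y=5), (x=1, y=6), (x=3, y=6), (x=2, y=7)
  Distance 8: (x=5, y=5), (x=0, y=6), (x=1, y=7), (x=3, y=7), (x=2, y=8)
  Distance 9: (x=5, y=6), (x=0, y=7), (x=4, y=7), (x=1, y=8), (x=3, y=8), (x=2, y=9)
  Distance 10: (x=5, y=7), (x=0, y=8), (x=4, y=8)
  Distance 11: (x=5, y=8), (x=4, y=9)
Total reachable: 47 (grid has 51 open cells total)

Answer: Reachable cells: 47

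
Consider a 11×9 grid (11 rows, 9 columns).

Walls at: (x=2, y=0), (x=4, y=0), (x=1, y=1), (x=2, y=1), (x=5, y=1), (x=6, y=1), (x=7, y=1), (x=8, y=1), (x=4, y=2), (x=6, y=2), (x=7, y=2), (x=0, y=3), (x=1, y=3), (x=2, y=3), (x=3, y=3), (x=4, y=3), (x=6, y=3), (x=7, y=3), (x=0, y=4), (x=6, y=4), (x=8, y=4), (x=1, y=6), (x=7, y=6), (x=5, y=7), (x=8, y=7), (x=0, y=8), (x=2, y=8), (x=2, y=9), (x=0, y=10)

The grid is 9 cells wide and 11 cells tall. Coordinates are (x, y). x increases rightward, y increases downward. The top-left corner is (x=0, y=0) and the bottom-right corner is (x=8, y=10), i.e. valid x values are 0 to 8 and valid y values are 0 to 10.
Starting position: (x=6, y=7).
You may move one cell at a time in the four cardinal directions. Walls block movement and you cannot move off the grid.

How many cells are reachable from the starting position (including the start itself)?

BFS flood-fill from (x=6, y=7):
  Distance 0: (x=6, y=7)
  Distance 1: (x=6, y=6), (x=7, y=7), (x=6, y=8)
  Distance 2: (x=6, y=5), (x=5, y=6), (x=5, y=8), (x=7, y=8), (x=6, y=9)
  Distance 3: (x=5, y=5), (x=7, y=5), (x=4, y=6), (x=4, y=8), (x=8, y=8), (x=5, y=9), (x=7, y=9), (x=6, y=10)
  Distance 4: (x=5, y=4), (x=7, y=4), (x=4, y=5), (x=8, y=5), (x=3, y=6), (x=4, y=7), (x=3, y=8), (x=4, y=9), (x=8, y=9), (x=5, y=10), (x=7, y=10)
  Distance 5: (x=5, y=3), (x=4, y=4), (x=3, y=5), (x=2, y=6), (x=8, y=6), (x=3, y=7), (x=3, y=9), (x=4, y=10), (x=8, y=10)
  Distance 6: (x=5, y=2), (x=3, y=4), (x=2, y=5), (x=2, y=7), (x=3, y=10)
  Distance 7: (x=2, y=4), (x=1, y=5), (x=1, y=7), (x=2, y=10)
  Distance 8: (x=1, y=4), (x=0, y=5), (x=0, y=7), (x=1, y=8), (x=1, y=10)
  Distance 9: (x=0, y=6), (x=1, y=9)
  Distance 10: (x=0, y=9)
Total reachable: 54 (grid has 70 open cells total)

Answer: Reachable cells: 54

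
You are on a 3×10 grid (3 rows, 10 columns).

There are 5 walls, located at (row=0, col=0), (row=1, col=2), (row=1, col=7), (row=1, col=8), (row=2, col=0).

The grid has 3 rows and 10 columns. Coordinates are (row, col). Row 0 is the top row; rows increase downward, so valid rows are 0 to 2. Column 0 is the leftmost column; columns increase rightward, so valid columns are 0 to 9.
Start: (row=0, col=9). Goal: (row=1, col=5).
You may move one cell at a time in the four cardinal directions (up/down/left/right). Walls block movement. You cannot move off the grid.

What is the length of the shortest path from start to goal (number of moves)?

Answer: Shortest path length: 5

Derivation:
BFS from (row=0, col=9) until reaching (row=1, col=5):
  Distance 0: (row=0, col=9)
  Distance 1: (row=0, col=8), (row=1, col=9)
  Distance 2: (row=0, col=7), (row=2, col=9)
  Distance 3: (row=0, col=6), (row=2, col=8)
  Distance 4: (row=0, col=5), (row=1, col=6), (row=2, col=7)
  Distance 5: (row=0, col=4), (row=1, col=5), (row=2, col=6)  <- goal reached here
One shortest path (5 moves): (row=0, col=9) -> (row=0, col=8) -> (row=0, col=7) -> (row=0, col=6) -> (row=0, col=5) -> (row=1, col=5)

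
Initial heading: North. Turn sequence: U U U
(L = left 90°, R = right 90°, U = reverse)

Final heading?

Start: North
  U (U-turn (180°)) -> South
  U (U-turn (180°)) -> North
  U (U-turn (180°)) -> South
Final: South

Answer: Final heading: South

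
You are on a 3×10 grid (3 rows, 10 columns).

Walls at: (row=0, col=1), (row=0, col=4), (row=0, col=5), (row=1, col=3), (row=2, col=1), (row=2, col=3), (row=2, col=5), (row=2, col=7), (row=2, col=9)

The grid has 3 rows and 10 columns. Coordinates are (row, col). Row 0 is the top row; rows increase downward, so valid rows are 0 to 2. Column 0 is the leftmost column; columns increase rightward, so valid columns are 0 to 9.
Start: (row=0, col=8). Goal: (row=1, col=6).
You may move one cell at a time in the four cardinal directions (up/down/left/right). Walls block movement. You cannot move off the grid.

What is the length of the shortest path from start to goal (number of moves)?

Answer: Shortest path length: 3

Derivation:
BFS from (row=0, col=8) until reaching (row=1, col=6):
  Distance 0: (row=0, col=8)
  Distance 1: (row=0, col=7), (row=0, col=9), (row=1, col=8)
  Distance 2: (row=0, col=6), (row=1, col=7), (row=1, col=9), (row=2, col=8)
  Distance 3: (row=1, col=6)  <- goal reached here
One shortest path (3 moves): (row=0, col=8) -> (row=0, col=7) -> (row=0, col=6) -> (row=1, col=6)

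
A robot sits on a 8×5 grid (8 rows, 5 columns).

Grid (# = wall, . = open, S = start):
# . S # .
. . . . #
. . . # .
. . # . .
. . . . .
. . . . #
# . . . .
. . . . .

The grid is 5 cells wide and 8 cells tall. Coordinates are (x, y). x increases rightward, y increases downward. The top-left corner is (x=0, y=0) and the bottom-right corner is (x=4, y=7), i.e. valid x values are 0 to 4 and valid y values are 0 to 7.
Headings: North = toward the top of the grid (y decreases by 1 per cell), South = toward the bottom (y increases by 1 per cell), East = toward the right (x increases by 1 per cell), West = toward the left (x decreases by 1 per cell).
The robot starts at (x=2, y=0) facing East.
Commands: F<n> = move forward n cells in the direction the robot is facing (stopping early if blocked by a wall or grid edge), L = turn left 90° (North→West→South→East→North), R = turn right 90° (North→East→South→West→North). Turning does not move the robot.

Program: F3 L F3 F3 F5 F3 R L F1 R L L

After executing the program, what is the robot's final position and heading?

Start: (x=2, y=0), facing East
  F3: move forward 0/3 (blocked), now at (x=2, y=0)
  L: turn left, now facing North
  F3: move forward 0/3 (blocked), now at (x=2, y=0)
  F3: move forward 0/3 (blocked), now at (x=2, y=0)
  F5: move forward 0/5 (blocked), now at (x=2, y=0)
  F3: move forward 0/3 (blocked), now at (x=2, y=0)
  R: turn right, now facing East
  L: turn left, now facing North
  F1: move forward 0/1 (blocked), now at (x=2, y=0)
  R: turn right, now facing East
  L: turn left, now facing North
  L: turn left, now facing West
Final: (x=2, y=0), facing West

Answer: Final position: (x=2, y=0), facing West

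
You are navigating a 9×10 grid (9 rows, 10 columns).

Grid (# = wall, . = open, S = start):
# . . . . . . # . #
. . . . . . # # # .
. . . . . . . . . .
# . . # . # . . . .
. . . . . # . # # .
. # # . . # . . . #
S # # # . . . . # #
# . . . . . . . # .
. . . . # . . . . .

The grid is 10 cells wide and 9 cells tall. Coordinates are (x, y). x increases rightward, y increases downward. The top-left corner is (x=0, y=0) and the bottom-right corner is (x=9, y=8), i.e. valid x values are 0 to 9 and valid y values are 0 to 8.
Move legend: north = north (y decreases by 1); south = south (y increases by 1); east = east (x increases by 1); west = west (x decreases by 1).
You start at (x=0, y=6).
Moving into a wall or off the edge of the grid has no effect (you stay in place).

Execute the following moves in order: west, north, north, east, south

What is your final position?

Start: (x=0, y=6)
  west (west): blocked, stay at (x=0, y=6)
  north (north): (x=0, y=6) -> (x=0, y=5)
  north (north): (x=0, y=5) -> (x=0, y=4)
  east (east): (x=0, y=4) -> (x=1, y=4)
  south (south): blocked, stay at (x=1, y=4)
Final: (x=1, y=4)

Answer: Final position: (x=1, y=4)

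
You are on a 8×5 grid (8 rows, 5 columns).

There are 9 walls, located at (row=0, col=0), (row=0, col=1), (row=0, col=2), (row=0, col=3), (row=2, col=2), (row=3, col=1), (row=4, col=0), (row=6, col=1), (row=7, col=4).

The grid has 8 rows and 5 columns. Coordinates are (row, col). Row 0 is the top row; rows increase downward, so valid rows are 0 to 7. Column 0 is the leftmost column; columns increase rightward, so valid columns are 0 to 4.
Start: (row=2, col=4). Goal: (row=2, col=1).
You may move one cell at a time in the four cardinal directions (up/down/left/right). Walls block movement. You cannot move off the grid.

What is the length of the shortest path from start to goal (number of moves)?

Answer: Shortest path length: 5

Derivation:
BFS from (row=2, col=4) until reaching (row=2, col=1):
  Distance 0: (row=2, col=4)
  Distance 1: (row=1, col=4), (row=2, col=3), (row=3, col=4)
  Distance 2: (row=0, col=4), (row=1, col=3), (row=3, col=3), (row=4, col=4)
  Distance 3: (row=1, col=2), (row=3, col=2), (row=4, col=3), (row=5, col=4)
  Distance 4: (row=1, col=1), (row=4, col=2), (row=5, col=3), (row=6, col=4)
  Distance 5: (row=1, col=0), (row=2, col=1), (row=4, col=1), (row=5, col=2), (row=6, col=3)  <- goal reached here
One shortest path (5 moves): (row=2, col=4) -> (row=2, col=3) -> (row=1, col=3) -> (row=1, col=2) -> (row=1, col=1) -> (row=2, col=1)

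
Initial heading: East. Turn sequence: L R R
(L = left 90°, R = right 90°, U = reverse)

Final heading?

Answer: Final heading: South

Derivation:
Start: East
  L (left (90° counter-clockwise)) -> North
  R (right (90° clockwise)) -> East
  R (right (90° clockwise)) -> South
Final: South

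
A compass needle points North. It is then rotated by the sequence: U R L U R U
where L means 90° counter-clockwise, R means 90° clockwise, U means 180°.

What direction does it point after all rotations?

Answer: Final heading: West

Derivation:
Start: North
  U (U-turn (180°)) -> South
  R (right (90° clockwise)) -> West
  L (left (90° counter-clockwise)) -> South
  U (U-turn (180°)) -> North
  R (right (90° clockwise)) -> East
  U (U-turn (180°)) -> West
Final: West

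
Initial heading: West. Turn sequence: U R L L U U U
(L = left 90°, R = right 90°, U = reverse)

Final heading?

Start: West
  U (U-turn (180°)) -> East
  R (right (90° clockwise)) -> South
  L (left (90° counter-clockwise)) -> East
  L (left (90° counter-clockwise)) -> North
  U (U-turn (180°)) -> South
  U (U-turn (180°)) -> North
  U (U-turn (180°)) -> South
Final: South

Answer: Final heading: South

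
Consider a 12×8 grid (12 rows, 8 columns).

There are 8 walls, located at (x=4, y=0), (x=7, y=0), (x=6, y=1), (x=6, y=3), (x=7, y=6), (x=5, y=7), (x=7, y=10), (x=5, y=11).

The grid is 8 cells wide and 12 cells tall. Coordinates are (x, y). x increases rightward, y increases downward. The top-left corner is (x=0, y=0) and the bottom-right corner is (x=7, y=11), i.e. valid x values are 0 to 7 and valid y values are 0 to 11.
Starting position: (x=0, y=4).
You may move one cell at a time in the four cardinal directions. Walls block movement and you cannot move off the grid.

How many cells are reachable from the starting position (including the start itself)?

BFS flood-fill from (x=0, y=4):
  Distance 0: (x=0, y=4)
  Distance 1: (x=0, y=3), (x=1, y=4), (x=0, y=5)
  Distance 2: (x=0, y=2), (x=1, y=3), (x=2, y=4), (x=1, y=5), (x=0, y=6)
  Distance 3: (x=0, y=1), (x=1, y=2), (x=2, y=3), (x=3, y=4), (x=2, y=5), (x=1, y=6), (x=0, y=7)
  Distance 4: (x=0, y=0), (x=1, y=1), (x=2, y=2), (x=3, y=3), (x=4, y=4), (x=3, y=5), (x=2, y=6), (x=1, y=7), (x=0, y=8)
  Distance 5: (x=1, y=0), (x=2, y=1), (x=3, y=2), (x=4, y=3), (x=5, y=4), (x=4, y=5), (x=3, y=6), (x=2, y=7), (x=1, y=8), (x=0, y=9)
  Distance 6: (x=2, y=0), (x=3, y=1), (x=4, y=2), (x=5, y=3), (x=6, y=4), (x=5, y=5), (x=4, y=6), (x=3, y=7), (x=2, y=8), (x=1, y=9), (x=0, y=10)
  Distance 7: (x=3, y=0), (x=4, y=1), (x=5, y=2), (x=7, y=4), (x=6, y=5), (x=5, y=6), (x=4, y=7), (x=3, y=8), (x=2, y=9), (x=1, y=10), (x=0, y=11)
  Distance 8: (x=5, y=1), (x=6, y=2), (x=7, y=3), (x=7, y=5), (x=6, y=6), (x=4, y=8), (x=3, y=9), (x=2, y=10), (x=1, y=11)
  Distance 9: (x=5, y=0), (x=7, y=2), (x=6, y=7), (x=5, y=8), (x=4, y=9), (x=3, y=10), (x=2, y=11)
  Distance 10: (x=6, y=0), (x=7, y=1), (x=7, y=7), (x=6, y=8), (x=5, y=9), (x=4, y=10), (x=3, y=11)
  Distance 11: (x=7, y=8), (x=6, y=9), (x=5, y=10), (x=4, y=11)
  Distance 12: (x=7, y=9), (x=6, y=10)
  Distance 13: (x=6, y=11)
  Distance 14: (x=7, y=11)
Total reachable: 88 (grid has 88 open cells total)

Answer: Reachable cells: 88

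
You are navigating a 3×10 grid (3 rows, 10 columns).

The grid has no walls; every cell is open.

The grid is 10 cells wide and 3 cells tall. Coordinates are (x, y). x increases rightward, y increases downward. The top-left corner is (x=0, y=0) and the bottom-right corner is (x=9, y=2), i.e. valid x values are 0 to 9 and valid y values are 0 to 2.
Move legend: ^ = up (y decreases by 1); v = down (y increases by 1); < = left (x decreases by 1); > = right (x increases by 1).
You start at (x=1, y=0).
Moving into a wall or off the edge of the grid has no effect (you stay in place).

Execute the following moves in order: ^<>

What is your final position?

Answer: Final position: (x=1, y=0)

Derivation:
Start: (x=1, y=0)
  ^ (up): blocked, stay at (x=1, y=0)
  < (left): (x=1, y=0) -> (x=0, y=0)
  > (right): (x=0, y=0) -> (x=1, y=0)
Final: (x=1, y=0)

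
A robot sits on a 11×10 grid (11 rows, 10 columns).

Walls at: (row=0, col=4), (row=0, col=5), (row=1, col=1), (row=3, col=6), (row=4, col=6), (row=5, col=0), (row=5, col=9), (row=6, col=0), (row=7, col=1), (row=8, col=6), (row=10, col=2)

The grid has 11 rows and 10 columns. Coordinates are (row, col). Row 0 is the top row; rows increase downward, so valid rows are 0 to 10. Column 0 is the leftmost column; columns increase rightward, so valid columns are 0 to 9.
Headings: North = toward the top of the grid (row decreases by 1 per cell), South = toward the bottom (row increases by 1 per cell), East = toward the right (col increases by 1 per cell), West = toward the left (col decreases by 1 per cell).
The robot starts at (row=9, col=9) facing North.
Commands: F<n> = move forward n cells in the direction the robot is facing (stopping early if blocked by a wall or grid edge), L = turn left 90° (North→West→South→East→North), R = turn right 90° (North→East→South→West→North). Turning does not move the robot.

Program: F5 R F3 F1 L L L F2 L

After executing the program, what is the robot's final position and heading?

Answer: Final position: (row=8, col=9), facing East

Derivation:
Start: (row=9, col=9), facing North
  F5: move forward 3/5 (blocked), now at (row=6, col=9)
  R: turn right, now facing East
  F3: move forward 0/3 (blocked), now at (row=6, col=9)
  F1: move forward 0/1 (blocked), now at (row=6, col=9)
  L: turn left, now facing North
  L: turn left, now facing West
  L: turn left, now facing South
  F2: move forward 2, now at (row=8, col=9)
  L: turn left, now facing East
Final: (row=8, col=9), facing East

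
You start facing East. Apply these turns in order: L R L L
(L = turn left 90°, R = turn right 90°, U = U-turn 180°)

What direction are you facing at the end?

Answer: Final heading: West

Derivation:
Start: East
  L (left (90° counter-clockwise)) -> North
  R (right (90° clockwise)) -> East
  L (left (90° counter-clockwise)) -> North
  L (left (90° counter-clockwise)) -> West
Final: West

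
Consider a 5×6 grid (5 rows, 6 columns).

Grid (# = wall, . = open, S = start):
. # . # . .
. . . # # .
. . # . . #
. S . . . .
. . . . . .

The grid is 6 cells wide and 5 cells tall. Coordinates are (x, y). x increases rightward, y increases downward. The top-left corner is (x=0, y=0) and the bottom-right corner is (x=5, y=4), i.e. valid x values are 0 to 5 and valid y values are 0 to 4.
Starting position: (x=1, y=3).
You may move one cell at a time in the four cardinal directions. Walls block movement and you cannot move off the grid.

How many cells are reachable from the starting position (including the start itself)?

BFS flood-fill from (x=1, y=3):
  Distance 0: (x=1, y=3)
  Distance 1: (x=1, y=2), (x=0, y=3), (x=2, y=3), (x=1, y=4)
  Distance 2: (x=1, y=1), (x=0, y=2), (x=3, y=3), (x=0, y=4), (x=2, y=4)
  Distance 3: (x=0, y=1), (x=2, y=1), (x=3, y=2), (x=4, y=3), (x=3, y=4)
  Distance 4: (x=0, y=0), (x=2, y=0), (x=4, y=2), (x=5, y=3), (x=4, y=4)
  Distance 5: (x=5, y=4)
Total reachable: 21 (grid has 24 open cells total)

Answer: Reachable cells: 21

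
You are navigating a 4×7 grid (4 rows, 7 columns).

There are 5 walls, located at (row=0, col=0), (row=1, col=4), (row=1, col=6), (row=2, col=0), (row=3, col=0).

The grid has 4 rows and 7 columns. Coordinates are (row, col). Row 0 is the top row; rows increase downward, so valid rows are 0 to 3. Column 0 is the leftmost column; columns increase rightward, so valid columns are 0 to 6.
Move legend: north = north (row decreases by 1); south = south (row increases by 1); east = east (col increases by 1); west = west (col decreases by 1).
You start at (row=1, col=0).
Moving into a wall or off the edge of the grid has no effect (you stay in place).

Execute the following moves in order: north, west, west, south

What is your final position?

Answer: Final position: (row=1, col=0)

Derivation:
Start: (row=1, col=0)
  north (north): blocked, stay at (row=1, col=0)
  west (west): blocked, stay at (row=1, col=0)
  west (west): blocked, stay at (row=1, col=0)
  south (south): blocked, stay at (row=1, col=0)
Final: (row=1, col=0)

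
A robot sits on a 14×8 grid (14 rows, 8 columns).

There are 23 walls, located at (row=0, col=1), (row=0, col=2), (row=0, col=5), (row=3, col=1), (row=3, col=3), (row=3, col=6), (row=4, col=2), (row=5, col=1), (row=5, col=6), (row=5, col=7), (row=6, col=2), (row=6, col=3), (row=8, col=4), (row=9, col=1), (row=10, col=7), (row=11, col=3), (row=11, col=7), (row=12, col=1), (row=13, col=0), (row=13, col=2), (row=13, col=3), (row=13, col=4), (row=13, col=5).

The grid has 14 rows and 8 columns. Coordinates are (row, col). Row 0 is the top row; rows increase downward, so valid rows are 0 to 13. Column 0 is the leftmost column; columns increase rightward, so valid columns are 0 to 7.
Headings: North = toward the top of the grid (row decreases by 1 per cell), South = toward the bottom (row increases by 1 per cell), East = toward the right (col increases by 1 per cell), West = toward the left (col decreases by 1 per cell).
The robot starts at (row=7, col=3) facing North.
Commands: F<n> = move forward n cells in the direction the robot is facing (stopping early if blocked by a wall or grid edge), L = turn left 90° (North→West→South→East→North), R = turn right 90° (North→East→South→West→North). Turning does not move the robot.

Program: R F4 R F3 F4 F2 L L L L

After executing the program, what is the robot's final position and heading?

Start: (row=7, col=3), facing North
  R: turn right, now facing East
  F4: move forward 4, now at (row=7, col=7)
  R: turn right, now facing South
  F3: move forward 2/3 (blocked), now at (row=9, col=7)
  F4: move forward 0/4 (blocked), now at (row=9, col=7)
  F2: move forward 0/2 (blocked), now at (row=9, col=7)
  L: turn left, now facing East
  L: turn left, now facing North
  L: turn left, now facing West
  L: turn left, now facing South
Final: (row=9, col=7), facing South

Answer: Final position: (row=9, col=7), facing South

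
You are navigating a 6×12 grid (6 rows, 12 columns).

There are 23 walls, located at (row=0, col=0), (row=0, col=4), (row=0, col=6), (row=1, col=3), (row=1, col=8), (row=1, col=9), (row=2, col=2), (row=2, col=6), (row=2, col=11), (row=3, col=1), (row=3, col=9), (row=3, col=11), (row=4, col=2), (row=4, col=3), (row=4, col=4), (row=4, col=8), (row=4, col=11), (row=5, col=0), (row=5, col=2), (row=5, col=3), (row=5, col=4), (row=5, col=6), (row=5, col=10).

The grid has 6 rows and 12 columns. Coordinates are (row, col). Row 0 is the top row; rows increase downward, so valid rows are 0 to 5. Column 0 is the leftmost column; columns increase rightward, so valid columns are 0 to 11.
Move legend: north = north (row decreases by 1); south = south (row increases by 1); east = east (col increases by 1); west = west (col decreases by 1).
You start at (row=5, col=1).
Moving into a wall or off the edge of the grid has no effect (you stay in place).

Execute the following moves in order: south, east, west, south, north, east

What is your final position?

Answer: Final position: (row=4, col=1)

Derivation:
Start: (row=5, col=1)
  south (south): blocked, stay at (row=5, col=1)
  east (east): blocked, stay at (row=5, col=1)
  west (west): blocked, stay at (row=5, col=1)
  south (south): blocked, stay at (row=5, col=1)
  north (north): (row=5, col=1) -> (row=4, col=1)
  east (east): blocked, stay at (row=4, col=1)
Final: (row=4, col=1)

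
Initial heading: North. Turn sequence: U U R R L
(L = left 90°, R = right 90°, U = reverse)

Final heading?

Start: North
  U (U-turn (180°)) -> South
  U (U-turn (180°)) -> North
  R (right (90° clockwise)) -> East
  R (right (90° clockwise)) -> South
  L (left (90° counter-clockwise)) -> East
Final: East

Answer: Final heading: East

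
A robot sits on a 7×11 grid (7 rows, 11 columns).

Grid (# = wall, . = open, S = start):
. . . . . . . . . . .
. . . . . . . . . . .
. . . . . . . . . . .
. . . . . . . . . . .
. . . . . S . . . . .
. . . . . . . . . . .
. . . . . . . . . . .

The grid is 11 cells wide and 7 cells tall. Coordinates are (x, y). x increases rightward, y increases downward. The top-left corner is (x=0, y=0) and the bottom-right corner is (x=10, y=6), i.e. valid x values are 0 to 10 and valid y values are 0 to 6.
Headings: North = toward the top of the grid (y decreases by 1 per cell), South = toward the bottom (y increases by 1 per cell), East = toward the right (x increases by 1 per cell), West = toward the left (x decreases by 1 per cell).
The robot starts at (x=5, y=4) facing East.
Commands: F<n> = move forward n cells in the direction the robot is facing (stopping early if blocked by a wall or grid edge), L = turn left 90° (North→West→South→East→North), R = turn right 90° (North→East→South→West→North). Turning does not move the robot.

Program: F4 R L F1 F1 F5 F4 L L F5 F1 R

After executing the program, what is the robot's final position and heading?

Answer: Final position: (x=4, y=4), facing North

Derivation:
Start: (x=5, y=4), facing East
  F4: move forward 4, now at (x=9, y=4)
  R: turn right, now facing South
  L: turn left, now facing East
  F1: move forward 1, now at (x=10, y=4)
  F1: move forward 0/1 (blocked), now at (x=10, y=4)
  F5: move forward 0/5 (blocked), now at (x=10, y=4)
  F4: move forward 0/4 (blocked), now at (x=10, y=4)
  L: turn left, now facing North
  L: turn left, now facing West
  F5: move forward 5, now at (x=5, y=4)
  F1: move forward 1, now at (x=4, y=4)
  R: turn right, now facing North
Final: (x=4, y=4), facing North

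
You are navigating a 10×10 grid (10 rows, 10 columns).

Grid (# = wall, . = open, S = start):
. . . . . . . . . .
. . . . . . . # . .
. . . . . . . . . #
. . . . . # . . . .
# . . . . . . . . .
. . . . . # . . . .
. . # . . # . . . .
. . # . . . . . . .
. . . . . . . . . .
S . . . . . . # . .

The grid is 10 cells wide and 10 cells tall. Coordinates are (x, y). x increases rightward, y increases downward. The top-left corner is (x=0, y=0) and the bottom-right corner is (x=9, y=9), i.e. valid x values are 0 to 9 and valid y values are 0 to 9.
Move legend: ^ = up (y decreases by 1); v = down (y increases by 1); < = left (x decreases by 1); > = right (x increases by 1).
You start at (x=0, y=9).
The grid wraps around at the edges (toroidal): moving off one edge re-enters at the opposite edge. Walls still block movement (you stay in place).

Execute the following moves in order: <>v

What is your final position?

Answer: Final position: (x=0, y=0)

Derivation:
Start: (x=0, y=9)
  < (left): (x=0, y=9) -> (x=9, y=9)
  > (right): (x=9, y=9) -> (x=0, y=9)
  v (down): (x=0, y=9) -> (x=0, y=0)
Final: (x=0, y=0)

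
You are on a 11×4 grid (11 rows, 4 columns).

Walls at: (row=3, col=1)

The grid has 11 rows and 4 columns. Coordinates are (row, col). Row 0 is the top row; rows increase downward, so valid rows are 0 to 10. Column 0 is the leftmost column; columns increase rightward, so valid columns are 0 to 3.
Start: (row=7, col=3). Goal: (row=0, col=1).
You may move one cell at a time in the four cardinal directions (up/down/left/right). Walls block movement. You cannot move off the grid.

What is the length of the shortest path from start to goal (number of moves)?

BFS from (row=7, col=3) until reaching (row=0, col=1):
  Distance 0: (row=7, col=3)
  Distance 1: (row=6, col=3), (row=7, col=2), (row=8, col=3)
  Distance 2: (row=5, col=3), (row=6, col=2), (row=7, col=1), (row=8, col=2), (row=9, col=3)
  Distance 3: (row=4, col=3), (row=5, col=2), (row=6, col=1), (row=7, col=0), (row=8, col=1), (row=9, col=2), (row=10, col=3)
  Distance 4: (row=3, col=3), (row=4, col=2), (row=5, col=1), (row=6, col=0), (row=8, col=0), (row=9, col=1), (row=10, col=2)
  Distance 5: (row=2, col=3), (row=3, col=2), (row=4, col=1), (row=5, col=0), (row=9, col=0), (row=10, col=1)
  Distance 6: (row=1, col=3), (row=2, col=2), (row=4, col=0), (row=10, col=0)
  Distance 7: (row=0, col=3), (row=1, col=2), (row=2, col=1), (row=3, col=0)
  Distance 8: (row=0, col=2), (row=1, col=1), (row=2, col=0)
  Distance 9: (row=0, col=1), (row=1, col=0)  <- goal reached here
One shortest path (9 moves): (row=7, col=3) -> (row=7, col=2) -> (row=6, col=2) -> (row=5, col=2) -> (row=4, col=2) -> (row=3, col=2) -> (row=2, col=2) -> (row=2, col=1) -> (row=1, col=1) -> (row=0, col=1)

Answer: Shortest path length: 9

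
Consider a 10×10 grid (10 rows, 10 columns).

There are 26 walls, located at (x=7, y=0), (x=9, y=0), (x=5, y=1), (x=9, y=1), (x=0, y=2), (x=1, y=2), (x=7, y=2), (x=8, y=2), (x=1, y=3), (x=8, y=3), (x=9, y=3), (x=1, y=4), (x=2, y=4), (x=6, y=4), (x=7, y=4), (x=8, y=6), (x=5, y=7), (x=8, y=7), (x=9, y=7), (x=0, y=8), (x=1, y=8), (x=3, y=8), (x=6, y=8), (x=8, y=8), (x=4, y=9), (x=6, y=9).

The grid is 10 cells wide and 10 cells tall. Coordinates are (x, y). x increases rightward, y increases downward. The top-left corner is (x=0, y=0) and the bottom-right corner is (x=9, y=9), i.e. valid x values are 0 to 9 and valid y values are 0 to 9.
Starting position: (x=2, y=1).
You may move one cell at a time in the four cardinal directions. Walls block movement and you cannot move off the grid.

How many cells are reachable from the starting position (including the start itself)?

BFS flood-fill from (x=2, y=1):
  Distance 0: (x=2, y=1)
  Distance 1: (x=2, y=0), (x=1, y=1), (x=3, y=1), (x=2, y=2)
  Distance 2: (x=1, y=0), (x=3, y=0), (x=0, y=1), (x=4, y=1), (x=3, y=2), (x=2, y=3)
  Distance 3: (x=0, y=0), (x=4, y=0), (x=4, y=2), (x=3, y=3)
  Distance 4: (x=5, y=0), (x=5, y=2), (x=4, y=3), (x=3, y=4)
  Distance 5: (x=6, y=0), (x=6, y=2), (x=5, y=3), (x=4, y=4), (x=3, y=5)
  Distance 6: (x=6, y=1), (x=6, y=3), (x=5, y=4), (x=2, y=5), (x=4, y=5), (x=3, y=6)
  Distance 7: (x=7, y=1), (x=7, y=3), (x=1, y=5), (x=5, y=5), (x=2, y=6), (x=4, y=6), (x=3, y=7)
  Distance 8: (x=8, y=1), (x=0, y=5), (x=6, y=5), (x=1, y=6), (x=5, y=6), (x=2, y=7), (x=4, y=7)
  Distance 9: (x=8, y=0), (x=0, y=4), (x=7, y=5), (x=0, y=6), (x=6, y=6), (x=1, y=7), (x=2, y=8), (x=4, y=8)
  Distance 10: (x=0, y=3), (x=8, y=5), (x=7, y=6), (x=0, y=7), (x=6, y=7), (x=5, y=8), (x=2, y=9)
  Distance 11: (x=8, y=4), (x=9, y=5), (x=7, y=7), (x=1, y=9), (x=3, y=9), (x=5, y=9)
  Distance 12: (x=9, y=4), (x=9, y=6), (x=7, y=8), (x=0, y=9)
  Distance 13: (x=7, y=9)
  Distance 14: (x=8, y=9)
  Distance 15: (x=9, y=9)
  Distance 16: (x=9, y=8)
Total reachable: 73 (grid has 74 open cells total)

Answer: Reachable cells: 73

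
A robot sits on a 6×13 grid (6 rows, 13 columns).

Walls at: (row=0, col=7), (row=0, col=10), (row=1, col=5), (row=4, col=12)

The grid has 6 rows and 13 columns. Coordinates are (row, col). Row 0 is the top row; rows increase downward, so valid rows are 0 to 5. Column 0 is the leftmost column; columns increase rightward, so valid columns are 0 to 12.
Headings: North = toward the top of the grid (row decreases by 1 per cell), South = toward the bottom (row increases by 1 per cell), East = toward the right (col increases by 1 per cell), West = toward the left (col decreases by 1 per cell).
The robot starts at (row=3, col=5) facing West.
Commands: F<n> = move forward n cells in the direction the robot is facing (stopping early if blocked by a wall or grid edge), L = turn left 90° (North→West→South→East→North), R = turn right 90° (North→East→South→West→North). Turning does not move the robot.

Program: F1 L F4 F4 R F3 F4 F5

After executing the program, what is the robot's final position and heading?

Start: (row=3, col=5), facing West
  F1: move forward 1, now at (row=3, col=4)
  L: turn left, now facing South
  F4: move forward 2/4 (blocked), now at (row=5, col=4)
  F4: move forward 0/4 (blocked), now at (row=5, col=4)
  R: turn right, now facing West
  F3: move forward 3, now at (row=5, col=1)
  F4: move forward 1/4 (blocked), now at (row=5, col=0)
  F5: move forward 0/5 (blocked), now at (row=5, col=0)
Final: (row=5, col=0), facing West

Answer: Final position: (row=5, col=0), facing West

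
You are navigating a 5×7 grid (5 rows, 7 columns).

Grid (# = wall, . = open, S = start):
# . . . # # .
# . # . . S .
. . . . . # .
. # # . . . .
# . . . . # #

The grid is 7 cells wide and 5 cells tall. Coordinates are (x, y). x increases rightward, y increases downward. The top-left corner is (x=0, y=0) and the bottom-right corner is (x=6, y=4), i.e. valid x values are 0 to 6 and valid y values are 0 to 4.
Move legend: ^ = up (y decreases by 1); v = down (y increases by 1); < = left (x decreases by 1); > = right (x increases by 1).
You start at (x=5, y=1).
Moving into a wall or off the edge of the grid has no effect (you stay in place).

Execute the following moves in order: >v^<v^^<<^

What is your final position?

Start: (x=5, y=1)
  > (right): (x=5, y=1) -> (x=6, y=1)
  v (down): (x=6, y=1) -> (x=6, y=2)
  ^ (up): (x=6, y=2) -> (x=6, y=1)
  < (left): (x=6, y=1) -> (x=5, y=1)
  v (down): blocked, stay at (x=5, y=1)
  ^ (up): blocked, stay at (x=5, y=1)
  ^ (up): blocked, stay at (x=5, y=1)
  < (left): (x=5, y=1) -> (x=4, y=1)
  < (left): (x=4, y=1) -> (x=3, y=1)
  ^ (up): (x=3, y=1) -> (x=3, y=0)
Final: (x=3, y=0)

Answer: Final position: (x=3, y=0)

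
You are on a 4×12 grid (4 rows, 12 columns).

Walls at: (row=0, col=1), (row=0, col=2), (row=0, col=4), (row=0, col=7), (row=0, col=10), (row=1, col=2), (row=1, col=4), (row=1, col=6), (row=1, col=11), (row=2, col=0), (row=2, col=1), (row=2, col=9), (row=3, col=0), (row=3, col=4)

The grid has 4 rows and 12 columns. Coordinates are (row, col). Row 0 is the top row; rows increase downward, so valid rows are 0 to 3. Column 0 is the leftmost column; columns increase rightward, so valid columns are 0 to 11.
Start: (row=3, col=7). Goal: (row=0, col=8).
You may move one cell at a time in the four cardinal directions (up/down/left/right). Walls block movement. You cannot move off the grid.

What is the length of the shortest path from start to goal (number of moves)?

BFS from (row=3, col=7) until reaching (row=0, col=8):
  Distance 0: (row=3, col=7)
  Distance 1: (row=2, col=7), (row=3, col=6), (row=3, col=8)
  Distance 2: (row=1, col=7), (row=2, col=6), (row=2, col=8), (row=3, col=5), (row=3, col=9)
  Distance 3: (row=1, col=8), (row=2, col=5), (row=3, col=10)
  Distance 4: (row=0, col=8), (row=1, col=5), (row=1, col=9), (row=2, col=4), (row=2, col=10), (row=3, col=11)  <- goal reached here
One shortest path (4 moves): (row=3, col=7) -> (row=3, col=8) -> (row=2, col=8) -> (row=1, col=8) -> (row=0, col=8)

Answer: Shortest path length: 4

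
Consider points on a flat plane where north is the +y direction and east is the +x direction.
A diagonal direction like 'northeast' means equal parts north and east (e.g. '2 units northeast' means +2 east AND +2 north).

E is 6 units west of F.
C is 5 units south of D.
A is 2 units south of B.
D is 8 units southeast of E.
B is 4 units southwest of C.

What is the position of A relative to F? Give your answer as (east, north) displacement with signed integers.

Place F at the origin (east=0, north=0).
  E is 6 units west of F: delta (east=-6, north=+0); E at (east=-6, north=0).
  D is 8 units southeast of E: delta (east=+8, north=-8); D at (east=2, north=-8).
  C is 5 units south of D: delta (east=+0, north=-5); C at (east=2, north=-13).
  B is 4 units southwest of C: delta (east=-4, north=-4); B at (east=-2, north=-17).
  A is 2 units south of B: delta (east=+0, north=-2); A at (east=-2, north=-19).
Therefore A relative to F: (east=-2, north=-19).

Answer: A is at (east=-2, north=-19) relative to F.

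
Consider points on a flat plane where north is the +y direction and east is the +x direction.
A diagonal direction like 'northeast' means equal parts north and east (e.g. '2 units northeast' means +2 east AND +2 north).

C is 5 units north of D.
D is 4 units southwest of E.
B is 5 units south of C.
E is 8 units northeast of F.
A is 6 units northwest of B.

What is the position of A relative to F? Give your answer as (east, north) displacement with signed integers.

Place F at the origin (east=0, north=0).
  E is 8 units northeast of F: delta (east=+8, north=+8); E at (east=8, north=8).
  D is 4 units southwest of E: delta (east=-4, north=-4); D at (east=4, north=4).
  C is 5 units north of D: delta (east=+0, north=+5); C at (east=4, north=9).
  B is 5 units south of C: delta (east=+0, north=-5); B at (east=4, north=4).
  A is 6 units northwest of B: delta (east=-6, north=+6); A at (east=-2, north=10).
Therefore A relative to F: (east=-2, north=10).

Answer: A is at (east=-2, north=10) relative to F.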